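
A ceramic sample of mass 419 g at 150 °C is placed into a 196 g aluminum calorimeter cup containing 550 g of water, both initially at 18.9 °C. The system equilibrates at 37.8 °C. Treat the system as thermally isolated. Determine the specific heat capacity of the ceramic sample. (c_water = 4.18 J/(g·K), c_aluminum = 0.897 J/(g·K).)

c ≈ 0.995 J/(g·K)

Setting the total heat transfer to zero:
419·c·(37.8 − 150) + 550·4.18·(37.8 − 18.9) + 196·0.897·(37.8 − 18.9) = 0
-47012 c = -46774
c = -46774/-47012 ≈ 0.9949 J/(g·K)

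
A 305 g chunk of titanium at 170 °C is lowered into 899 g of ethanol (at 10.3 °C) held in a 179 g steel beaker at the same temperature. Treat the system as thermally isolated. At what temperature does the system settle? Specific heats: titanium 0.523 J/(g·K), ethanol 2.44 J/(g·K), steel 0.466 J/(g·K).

Conservation of energy gives ΣQ = 0:
305·0.523·(T − 170) + 899·2.44·(T − 10.3) + 179·0.466·(T − 10.3) = 0
159.52(T − 170) + 2193.6(T − 10.3) + 83.41(T − 10.3) = 0
(159.52 + 2193.6 + 83.41) T = 159.52·170 + 2193.6·10.3 + 83.41·10.3
T = 50570/2436.5 ≈ 20.76 °C

T_f ≈ 20.8 °C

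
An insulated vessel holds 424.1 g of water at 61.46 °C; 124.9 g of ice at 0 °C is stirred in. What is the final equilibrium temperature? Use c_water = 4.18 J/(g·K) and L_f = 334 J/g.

T_f ≈ 29.3 °C

Conservation of energy gives ΣQ = 0:
latent heat to melt: 124.9·334 = 41717
  warm the meltwater: 522.08 T
  water cools: 424.1·4.18·(T − 61.46) = 1772.7(T − 61.46)
2294.8 T = 108952 − 41717 = 67236
T ≈ 29.30 °C (positive, so assuming full melt was valid).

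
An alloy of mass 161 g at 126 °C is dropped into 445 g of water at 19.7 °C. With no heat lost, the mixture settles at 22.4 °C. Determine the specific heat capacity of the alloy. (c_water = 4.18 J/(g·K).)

c ≈ 0.301 J/(g·K)

m_s c (T_s − T_f) = m_water c_water (T_f − T_0):
161×c×(126 − 22.4) = 445×4.18×(22.4 − 19.7)
16680 c = 5022.3  ⇒  c ≈ 0.3011 J/(g·K)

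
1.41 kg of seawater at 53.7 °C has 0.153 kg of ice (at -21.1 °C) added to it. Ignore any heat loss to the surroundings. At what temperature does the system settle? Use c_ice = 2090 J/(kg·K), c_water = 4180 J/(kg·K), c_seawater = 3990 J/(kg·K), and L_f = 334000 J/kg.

Conservation of energy gives ΣQ = 0:
warm ice to 0 °C: 0.153×2090×(0 − (-21.1)) = 6747.1
  melt ice: 0.153×334000 = 51102
  meltwater 0→T: 0.153×4180×T = 639.54 T
  seawater: 5625.9(T − 53.7)
6265.4 T = 302111 − 57849 = 244262
T ≈ 38.99 °C. Since T > 0 °C, the all-ice-melts assumption holds.

T_f ≈ 39.0 °C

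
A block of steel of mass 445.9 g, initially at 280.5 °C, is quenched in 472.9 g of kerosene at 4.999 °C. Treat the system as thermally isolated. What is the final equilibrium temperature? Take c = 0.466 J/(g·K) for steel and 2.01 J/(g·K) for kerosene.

Heat gained plus heat lost sum to zero:
445.9·0.466·(T − 280.5) + 472.9·2.01·(T − 4.999) = 0
1158.3 T = 63037
T = 63037/1158.3 ≈ 54.42 °C

T_f ≈ 54.4 °C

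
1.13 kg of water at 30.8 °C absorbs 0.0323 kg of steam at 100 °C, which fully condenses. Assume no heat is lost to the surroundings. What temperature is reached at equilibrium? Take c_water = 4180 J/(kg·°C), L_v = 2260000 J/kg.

T_f ≈ 47.7 °C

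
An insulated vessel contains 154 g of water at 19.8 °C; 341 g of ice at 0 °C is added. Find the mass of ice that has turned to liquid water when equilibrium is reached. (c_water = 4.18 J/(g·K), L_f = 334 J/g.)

m_melted ≈ 38.2 g

Water can give up m c ΔT = 154·4.18·19.8 = 12746 J before reaching 0 °C.
Melting all 341 g of ice would need 341·334 = 113894 J.
Since 12746 < 113894 J, not all the ice melts; equilibrium is at 0 °C.
Mass melted = 12746/334 ≈ 38.16 g.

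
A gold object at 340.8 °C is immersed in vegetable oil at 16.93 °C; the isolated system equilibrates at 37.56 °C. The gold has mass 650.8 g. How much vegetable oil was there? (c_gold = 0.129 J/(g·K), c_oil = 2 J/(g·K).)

m ≈ 617 g

|Q_gold| = |Q_oil|:
650.8·0.129·(340.8 − 37.56) = m·2·(37.56 − 16.93)
41.26 m = 25458  ⇒  m ≈ 617 g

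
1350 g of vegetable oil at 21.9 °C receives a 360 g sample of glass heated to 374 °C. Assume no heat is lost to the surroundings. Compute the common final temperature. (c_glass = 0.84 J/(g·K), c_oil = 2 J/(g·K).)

With ΣQ=0 the equilibrium temperature is the m·c-weighted mean:
T_f = (302.4×374 + 2700×21.9) / (302.4 + 2700)
    = 172228 / 3002.4 ≈ 57.36 °C

T_f ≈ 57.4 °C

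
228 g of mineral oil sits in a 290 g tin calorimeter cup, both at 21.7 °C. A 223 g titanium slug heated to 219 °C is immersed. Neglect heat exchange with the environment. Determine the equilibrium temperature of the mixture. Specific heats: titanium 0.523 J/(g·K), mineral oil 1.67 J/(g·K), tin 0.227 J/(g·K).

With ΣQ=0 the equilibrium temperature is the m·c-weighted mean:
T_f = (116.63·219 + 380.76·21.7 + 65.83·21.7) / (116.63 + 380.76 + 65.83)
    = 35233 / 563.22 ≈ 62.56 °C

T_f ≈ 62.6 °C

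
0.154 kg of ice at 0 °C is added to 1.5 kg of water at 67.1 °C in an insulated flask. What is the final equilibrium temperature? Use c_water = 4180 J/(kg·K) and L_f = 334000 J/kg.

T_f ≈ 53.4 °C

Energy conservation, ΣQ = 0:
latent heat to melt: 0.154×334000 = 51436
  warm the meltwater: 643.72 T
  water cools: 1.5×4180×(T − 67.1) = 6270(T − 67.1)
6913.7 T = 420717 − 51436 = 369281
T ≈ 53.41 °C. Since T > 0 °C, the all-ice-melts assumption holds.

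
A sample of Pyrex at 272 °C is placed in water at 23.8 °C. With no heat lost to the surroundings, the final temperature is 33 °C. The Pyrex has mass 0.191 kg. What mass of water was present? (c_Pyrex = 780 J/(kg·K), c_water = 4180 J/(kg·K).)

m ≈ 0.926 kg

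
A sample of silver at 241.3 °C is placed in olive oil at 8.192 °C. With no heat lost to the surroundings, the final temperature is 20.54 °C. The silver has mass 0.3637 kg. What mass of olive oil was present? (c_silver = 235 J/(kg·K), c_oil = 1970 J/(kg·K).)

m ≈ 0.776 kg

Heat lost by the silver = heat gained by the oil:
0.3637×235×(241.3 − 20.54) = m×1970×(20.54 − 8.192)
24326 m = 18868  ⇒  m ≈ 0.7757 kg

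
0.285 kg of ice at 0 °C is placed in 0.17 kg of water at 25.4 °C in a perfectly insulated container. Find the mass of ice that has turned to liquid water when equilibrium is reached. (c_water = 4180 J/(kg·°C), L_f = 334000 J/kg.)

m_melted ≈ 0.054 kg

Heat available from the water dropping to 0 °C: 0.17·4180·25.4 = 18049 J.
To melt every bit of ice: 0.285·334000 = 95190 J.
That's not enough to melt it all — equilibrium is at 0 °C with ice remaining.
m_melted·334000 = 18049  ⇒  m_melted ≈ 0.05404 kg.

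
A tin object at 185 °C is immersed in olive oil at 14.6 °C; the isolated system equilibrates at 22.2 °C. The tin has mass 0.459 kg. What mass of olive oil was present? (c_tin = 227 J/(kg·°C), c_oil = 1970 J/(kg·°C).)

m ≈ 1.13 kg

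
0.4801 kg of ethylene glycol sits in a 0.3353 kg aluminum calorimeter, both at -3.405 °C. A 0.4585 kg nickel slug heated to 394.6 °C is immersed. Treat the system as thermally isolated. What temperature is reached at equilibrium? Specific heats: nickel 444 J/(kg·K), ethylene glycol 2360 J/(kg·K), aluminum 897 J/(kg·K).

T_f ≈ 46.1 °C

Let T be the final temperature. ΣQ_i = 0:
0.4585·444·(T − 394.6) + 0.4801·2360·(T − (-3.405)) + 0.3353·897·(T − (-3.405)) = 0
203.57(T − 394.6) + 1133(T − (-3.405)) + 300.76(T − (-3.405)) = 0
(203.57 + 1133 + 300.76) T = 203.57·394.6 + 1133·(-3.405) + 300.76·(-3.405)
T = 75448 / 1637.4 = 46.1 °C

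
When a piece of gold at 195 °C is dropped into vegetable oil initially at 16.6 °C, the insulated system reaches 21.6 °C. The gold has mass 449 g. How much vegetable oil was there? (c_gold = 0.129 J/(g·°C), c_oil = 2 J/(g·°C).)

Setting the total heat transfer to zero:
449×0.129×(21.6 − 195) + m×2×(21.6 − 16.6) = 0
10 m = 10044
m = 10044/10 ≈ 1004 g

m ≈ 1000 g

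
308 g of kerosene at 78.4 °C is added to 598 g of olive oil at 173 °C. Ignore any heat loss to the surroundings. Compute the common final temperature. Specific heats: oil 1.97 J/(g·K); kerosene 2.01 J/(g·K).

T_f ≈ 140.4 °C

Energy conservation, ΣQ = 0:
598×1.97×(T − 173) + 308×2.01×(T − 78.4) = 0
1178.1(T − 173) + 619.08(T − 78.4) = 0
1797.1 T = 252340
T ≈ 140.41 °C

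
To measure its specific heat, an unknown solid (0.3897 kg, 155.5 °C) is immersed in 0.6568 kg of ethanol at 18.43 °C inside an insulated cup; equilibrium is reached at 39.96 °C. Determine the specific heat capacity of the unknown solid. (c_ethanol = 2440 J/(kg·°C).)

c ≈ 766 J/(kg·°C)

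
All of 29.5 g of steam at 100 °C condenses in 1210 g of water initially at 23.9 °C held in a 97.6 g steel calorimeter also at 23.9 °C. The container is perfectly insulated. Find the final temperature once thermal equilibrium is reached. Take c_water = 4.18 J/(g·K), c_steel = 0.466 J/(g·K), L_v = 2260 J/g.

T_f ≈ 38.5 °C

Let T be the final temperature. ΣQ_i = 0:
latent heat released on condensation: 29.5·2260 = 66670
  condensate cools 100→T: 29.5·4.18·(T − 100) = 123.31(T − 100)
  water warms: 1210·4.18·(T − 23.9) = 5057.8(T − 23.9)
  cup: 45.48(T − 23.9)
5226.6 T = 66670 + 12331 + 121968 = 200969
T ≈ 38.45 °C, under the boiling point, so the assumption holds.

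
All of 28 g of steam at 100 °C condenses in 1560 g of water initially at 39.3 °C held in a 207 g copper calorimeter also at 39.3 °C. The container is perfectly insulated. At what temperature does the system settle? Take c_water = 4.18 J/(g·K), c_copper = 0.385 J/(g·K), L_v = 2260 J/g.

T_f ≈ 49.8 °C

Let T be the final temperature. ΣQ_i = 0:
steam→water at 100 °C releases m L_v = 28·2260 = 63280
  condensed water 100 °C→T: 117.04(T − 100)
  water warms: 1560·4.18·(T − 39.3) = 6520.8(T − 39.3)
  cup: 79.7(T − 39.3)
6717.5 T = 63280 + 11704 + 259399 = 334383
T ≈ 49.78 °C, under the boiling point, so the assumption holds.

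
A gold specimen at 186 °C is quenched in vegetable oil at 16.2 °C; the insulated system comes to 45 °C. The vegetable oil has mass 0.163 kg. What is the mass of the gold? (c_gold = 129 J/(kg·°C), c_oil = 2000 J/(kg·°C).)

Net heat exchanged in the isolated system is zero:
m·129·(45 − 186) + 0.163·2000·(45 − 16.2) = 0
-18189 m = -9388.8
m = -9388.8/-18189 ≈ 0.5162 kg

m ≈ 0.516 kg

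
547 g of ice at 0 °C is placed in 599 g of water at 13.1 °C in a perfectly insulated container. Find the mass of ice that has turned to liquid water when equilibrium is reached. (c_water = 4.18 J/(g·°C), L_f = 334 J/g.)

m_melted ≈ 98.2 g

Cooling the water to 0 °C releases 599×4.18×13.1 = 32800 J.
Fully melting the ice requires m_ice L_f = 547×334 = 182698 J.
32800 J < 182698 J, so only part of the ice melts and the system sits at 0 °C.
m_melt = 32800 / L_f = 98.2 g.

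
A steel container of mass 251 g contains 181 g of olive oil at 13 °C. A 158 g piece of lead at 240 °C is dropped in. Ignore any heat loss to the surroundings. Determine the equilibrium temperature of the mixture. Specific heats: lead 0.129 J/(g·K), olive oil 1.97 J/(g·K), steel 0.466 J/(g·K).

T_f ≈ 22.4 °C

Conservation of energy gives ΣQ = 0:
158·0.129·(T − 240) + 181·1.97·(T − 13) + 251·0.466·(T − 13) = 0
493.92 T = 11048
T = 11048 / 493.92 = 22.4 °C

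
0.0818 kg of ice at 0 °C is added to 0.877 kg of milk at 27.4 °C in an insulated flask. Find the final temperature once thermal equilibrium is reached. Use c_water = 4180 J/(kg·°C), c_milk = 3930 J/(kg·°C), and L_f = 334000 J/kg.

T_f ≈ 17.7 °C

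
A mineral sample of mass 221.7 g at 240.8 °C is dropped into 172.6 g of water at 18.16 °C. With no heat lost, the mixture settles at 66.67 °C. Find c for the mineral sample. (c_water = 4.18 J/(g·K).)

Heat lost by the mineral sample = heat gained by the water:
221.7×c×(240.8 − 66.67) = 172.6×4.18×(66.67 − 18.16)
38605 c = 34998  ⇒  c ≈ 0.9066 J/(g·K)

c ≈ 0.907 J/(g·K)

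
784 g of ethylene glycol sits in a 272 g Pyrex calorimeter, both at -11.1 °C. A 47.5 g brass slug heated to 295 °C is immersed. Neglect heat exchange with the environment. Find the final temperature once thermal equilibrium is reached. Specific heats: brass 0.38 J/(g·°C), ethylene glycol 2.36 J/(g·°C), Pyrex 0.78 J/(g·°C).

Let T be the final temperature. ΣQ_i = 0:
47.5×0.38×(T − 295) + 784×2.36×(T − (-11.1)) + 272×0.78×(T − (-11.1)) = 0
18.05(T − 295) + 1850.2(T − (-11.1)) + 212.16(T − (-11.1)) = 0
(18.05 + 1850.2 + 212.16) T = 18.05×295 + 1850.2×(-11.1) + 212.16×(-11.1)
T = -17568/2080.4 ≈ -8.44 °C

T_f ≈ -8.4 °C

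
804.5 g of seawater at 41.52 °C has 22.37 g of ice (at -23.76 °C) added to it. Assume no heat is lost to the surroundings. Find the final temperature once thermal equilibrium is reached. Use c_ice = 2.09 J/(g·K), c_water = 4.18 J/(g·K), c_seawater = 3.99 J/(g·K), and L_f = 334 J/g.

Setting the total heat transfer to zero:
ice -23.76→0 °C: 22.37·2.09·23.76 = 1110.9; latent heat to melt: 22.37·334 = 7471.6; warm the meltwater: 93.51 T; seawater cools: 804.5·3.99·(T − 41.52) = 3210(T − 41.52)
3303.5 T = 133277 − 8582.4 = 124695
T ≈ 37.75 °C (positive, so assuming full melt was valid).

T_f ≈ 37.7 °C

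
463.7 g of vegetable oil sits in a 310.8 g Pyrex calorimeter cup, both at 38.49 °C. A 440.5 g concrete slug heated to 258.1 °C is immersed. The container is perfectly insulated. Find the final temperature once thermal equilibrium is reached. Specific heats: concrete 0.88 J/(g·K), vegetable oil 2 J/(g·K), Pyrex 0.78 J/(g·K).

T_f ≈ 93.1 °C

Let T be the final temperature. ΣQ_i = 0:
440.5×0.88×(T − 258.1) + 463.7×2×(T − 38.49) + 310.8×0.78×(T − 38.49) = 0
387.64(T − 258.1) + 927.4(T − 38.49) + 242.42(T − 38.49) = 0
(387.64 + 927.4 + 242.42) T = 387.64×258.1 + 927.4×38.49 + 242.42×38.49
T = 145076/1557.5 ≈ 93.15 °C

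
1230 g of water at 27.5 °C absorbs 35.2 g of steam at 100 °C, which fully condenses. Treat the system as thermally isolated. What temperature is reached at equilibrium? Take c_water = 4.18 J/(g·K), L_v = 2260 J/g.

Heat gained plus heat lost sum to zero:
condense steam: −35.2·2260 = −79552
  condensate cools 100→T: 35.2·4.18·(T − 100) = 147.14(T − 100)
  water warms: 1230·4.18·(T − 27.5) = 5141.4(T − 27.5)
5288.5 T = 79552 + 14714 + 141388 = 235654
T ≈ 44.56 °C — below 100 °C, confirming all the steam condensed.

T_f ≈ 44.6 °C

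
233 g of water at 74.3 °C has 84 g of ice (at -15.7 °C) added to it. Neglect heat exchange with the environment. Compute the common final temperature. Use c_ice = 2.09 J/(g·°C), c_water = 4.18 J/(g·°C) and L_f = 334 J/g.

Taking heat into each body as positive, Σ m c ΔT = 0:
warm ice to 0 °C: 84·2.09·(0 − (-15.7)) = 2756.3; latent heat to melt: 84·334 = 28056; meltwater 0→T: 84·4.18·T = 351.12 T; water: 973.94(T − 74.3)
1325.1 T = 72364 − 30812 = 41551
T ≈ 31.36 °C — above 0 °C, consistent with complete melting.

T_f ≈ 31.4 °C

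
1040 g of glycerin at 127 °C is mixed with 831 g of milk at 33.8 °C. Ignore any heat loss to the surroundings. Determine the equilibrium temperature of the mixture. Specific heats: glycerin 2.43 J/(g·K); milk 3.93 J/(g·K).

T_f ≈ 74.5 °C

Set heat shed by the hot body equal to heat absorbed by the cold body:
1040×2.43×(127 − T) = 831×3.93×(T − 33.8)
2527.2(127 − T) = 3265.8(T − 33.8)
5793 T = 431339  ⇒  T ≈ 74.46 °C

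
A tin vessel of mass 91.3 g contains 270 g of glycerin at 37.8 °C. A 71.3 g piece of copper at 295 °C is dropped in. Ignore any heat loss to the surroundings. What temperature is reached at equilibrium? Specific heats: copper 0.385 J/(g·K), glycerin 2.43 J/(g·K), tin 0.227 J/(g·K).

Let T be the final temperature. ΣQ_i = 0:
71.3*0.385*(T − 295) + 270*2.43*(T − 37.8) + 91.3*0.227*(T − 37.8) = 0
27.45(T − 295) + 656.1(T − 37.8) + 20.73(T − 37.8) = 0
704.28 T = 33682
T = 33682/704.28 ≈ 47.82 °C

T_f ≈ 47.8 °C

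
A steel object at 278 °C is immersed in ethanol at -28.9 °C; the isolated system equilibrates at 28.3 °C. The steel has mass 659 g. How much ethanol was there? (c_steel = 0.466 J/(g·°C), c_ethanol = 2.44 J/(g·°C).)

Conservation of energy gives ΣQ = 0:
659·0.466·(28.3 − 278) + m·2.44·(28.3 − (-28.9)) = 0
139.57 m = 76681
m = 76681/139.57 ≈ 549.4 g

m ≈ 549 g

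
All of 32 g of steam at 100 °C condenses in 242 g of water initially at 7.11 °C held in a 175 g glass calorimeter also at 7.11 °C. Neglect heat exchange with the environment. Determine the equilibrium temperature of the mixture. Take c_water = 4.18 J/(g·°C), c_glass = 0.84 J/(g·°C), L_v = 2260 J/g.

Heat gained plus heat lost sum to zero:
condense steam: −32·2260 = −72320
  condensed water 100 °C→T: 133.76(T − 100)
  original water: 1011.6(T − 7.11)
  cup: 147(T − 7.11)
1292.3 T = 72320 + 13376 + 8237.4 = 93933
T ≈ 72.69 °C — below 100 °C, confirming all the steam condensed.

T_f ≈ 72.7 °C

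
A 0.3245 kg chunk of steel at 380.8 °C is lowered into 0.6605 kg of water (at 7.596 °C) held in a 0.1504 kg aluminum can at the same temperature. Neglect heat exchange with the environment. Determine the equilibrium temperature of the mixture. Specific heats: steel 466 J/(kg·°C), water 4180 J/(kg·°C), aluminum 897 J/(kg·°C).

Taking heat into each body as positive, Σ m c ΔT = 0:
0.3245·466·(T − 380.8) + 0.6605·4180·(T − 7.596) + 0.1504·897·(T − 7.596) = 0
151.22(T − 380.8) + 2760.9(T − 7.596) + 134.91(T − 7.596) = 0
(151.22 + 2760.9 + 134.91) T = 151.22·380.8 + 2760.9·7.596 + 134.91·7.596
T = 79580 / 3047 = 26.1 °C

T_f ≈ 26.1 °C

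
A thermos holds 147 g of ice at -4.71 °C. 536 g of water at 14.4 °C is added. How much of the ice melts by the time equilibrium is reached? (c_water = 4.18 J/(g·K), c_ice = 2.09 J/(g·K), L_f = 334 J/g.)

Heat available from the water dropping to 0 °C: 536·4.18·14.4 = 32263 J.
Of that, 147·2.09·4.71 = 1447.1 J goes to bring the ice to 0 °C, leaving 30816 J.
Melting all 147 g of ice would need 147·334 = 49098 J.
30816 J < 49098 J, so only part of the ice melts and the system sits at 0 °C.
m_melt = 30816 / L_f = 92.26 g.

m_melted ≈ 92.3 g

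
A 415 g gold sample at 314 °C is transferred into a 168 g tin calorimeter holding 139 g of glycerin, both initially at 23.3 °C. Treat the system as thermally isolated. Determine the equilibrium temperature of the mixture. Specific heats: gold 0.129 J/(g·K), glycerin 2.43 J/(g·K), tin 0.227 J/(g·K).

Setting the total heat transfer to zero:
415·0.129·(T − 314) + 139·2.43·(T − 23.3) + 168·0.227·(T − 23.3) = 0
53.54(T − 314) + 337.77(T − 23.3) + 38.14(T − 23.3) = 0
(53.54 + 337.77 + 38.14) T = 53.54·314 + 337.77·23.3 + 38.14·23.3
T ≈ 59.54 °C

T_f ≈ 59.5 °C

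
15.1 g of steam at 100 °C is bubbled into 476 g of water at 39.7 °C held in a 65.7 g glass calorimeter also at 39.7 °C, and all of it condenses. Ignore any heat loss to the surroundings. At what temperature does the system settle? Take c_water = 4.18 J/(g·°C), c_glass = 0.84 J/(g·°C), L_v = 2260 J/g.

T_f ≈ 57.7 °C

Let T be the final temperature. ΣQ_i = 0:
latent heat released on condensation: 15.1·2260 = 34126; condensed water 100 °C→T: 63.12(T − 100); original water: 1989.7(T − 39.7); glass cup: 65.7·0.84·(T − 39.7) = 55.19(T − 39.7)
2108 T = 34126 + 6311.8 + 81181 = 121619
T ≈ 57.69 °C — below 100 °C, confirming all the steam condensed.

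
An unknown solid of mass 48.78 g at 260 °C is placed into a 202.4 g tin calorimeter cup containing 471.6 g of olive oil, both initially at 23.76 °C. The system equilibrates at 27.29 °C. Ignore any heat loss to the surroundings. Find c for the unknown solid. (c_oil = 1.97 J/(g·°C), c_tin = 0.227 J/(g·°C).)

c ≈ 0.303 J/(g·°C)

Energy conservation, ΣQ = 0:
48.78·c·(27.29 − 260) + 471.6·1.97·(27.29 − 23.76) + 202.4·0.227·(27.29 − 23.76) = 0
-11352 c = -3441.7
c = -3441.7/-11352 ≈ 0.3032 J/(g·°C)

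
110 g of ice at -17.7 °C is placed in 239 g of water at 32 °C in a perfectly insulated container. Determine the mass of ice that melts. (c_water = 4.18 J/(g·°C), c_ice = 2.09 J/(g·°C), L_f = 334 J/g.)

m_melted ≈ 83.5 g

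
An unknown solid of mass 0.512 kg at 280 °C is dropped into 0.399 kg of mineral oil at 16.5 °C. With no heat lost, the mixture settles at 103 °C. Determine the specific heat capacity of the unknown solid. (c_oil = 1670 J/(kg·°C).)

Taking heat into each body as positive, Σ m c ΔT = 0:
0.512·c·(103 − 280) + 0.399·1670·(103 − 16.5) = 0
-90.62 c = -57638
c = -57638/-90.62 ≈ 636 J/(kg·°C)

c ≈ 636 J/(kg·°C)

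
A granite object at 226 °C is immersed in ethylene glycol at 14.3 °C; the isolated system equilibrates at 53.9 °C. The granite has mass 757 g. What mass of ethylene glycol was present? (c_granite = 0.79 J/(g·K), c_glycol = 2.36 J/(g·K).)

m ≈ 1100 g

Heat gained plus heat lost sum to zero:
757×0.79×(53.9 − 226) + m×2.36×(53.9 − 14.3) = 0
93.46 m = 102921
m = 102921/93.46 ≈ 1101 g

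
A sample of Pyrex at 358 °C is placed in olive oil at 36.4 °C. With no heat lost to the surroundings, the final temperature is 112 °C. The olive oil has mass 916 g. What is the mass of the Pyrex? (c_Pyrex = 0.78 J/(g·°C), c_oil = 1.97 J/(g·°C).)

Heat lost by the Pyrex = heat gained by the oil:
m·0.78·(358 − 112) = 916·1.97·(112 − 36.4)
191.88 m = 136422  ⇒  m ≈ 711 g

m ≈ 711 g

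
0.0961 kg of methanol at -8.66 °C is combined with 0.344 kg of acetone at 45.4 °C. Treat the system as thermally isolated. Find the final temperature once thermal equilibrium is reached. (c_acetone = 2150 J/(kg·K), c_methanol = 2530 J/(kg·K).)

T_f ≈ 32.0 °C

Set heat shed by the hot body equal to heat absorbed by the cold body:
0.344×2150×(45.4 − T) = 0.0961×2530×(T − (-8.66))
739.6(45.4 − T) = 243.13(T − (-8.66))
982.73 T = 31472  ⇒  T ≈ 32.03 °C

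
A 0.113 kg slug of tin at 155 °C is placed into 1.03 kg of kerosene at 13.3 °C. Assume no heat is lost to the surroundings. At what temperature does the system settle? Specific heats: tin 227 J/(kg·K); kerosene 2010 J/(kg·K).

T_f = Σ m_i c_i T_i / Σ m_i c_i:
T_f = (25.65×155 + 2070.3×13.3) / (25.65 + 2070.3)
    = 31511 / 2096 ≈ 15.03 °C

T_f ≈ 15.0 °C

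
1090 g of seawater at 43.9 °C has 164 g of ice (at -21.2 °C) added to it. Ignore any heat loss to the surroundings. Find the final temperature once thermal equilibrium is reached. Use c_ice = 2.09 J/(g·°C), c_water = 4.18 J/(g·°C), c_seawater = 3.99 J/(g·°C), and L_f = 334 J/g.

T_f ≈ 25.6 °C

Conservation of energy gives ΣQ = 0:
ice -21.2→0 °C: 164·2.09·21.2 = 7266.5; latent heat to melt: 164·334 = 54776; warm the meltwater: 685.52 T; seawater cools: 1090·3.99·(T − 43.9) = 4349.1(T − 43.9)
5034.6 T = 190925 − 62043 = 128883
T ≈ 25.60 °C — above 0 °C, consistent with complete melting.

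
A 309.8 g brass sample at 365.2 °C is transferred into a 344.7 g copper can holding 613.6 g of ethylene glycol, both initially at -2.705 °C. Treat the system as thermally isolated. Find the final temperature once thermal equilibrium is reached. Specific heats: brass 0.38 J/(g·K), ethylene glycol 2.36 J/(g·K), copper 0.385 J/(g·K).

T_f ≈ 22.8 °C

Taking heat into each body as positive, Σ m c ΔT = 0:
309.8×0.38×(T − 365.2) + 613.6×2.36×(T − (-2.705)) + 344.7×0.385×(T − (-2.705)) = 0
1698.5 T = 38717
T ≈ 22.79 °C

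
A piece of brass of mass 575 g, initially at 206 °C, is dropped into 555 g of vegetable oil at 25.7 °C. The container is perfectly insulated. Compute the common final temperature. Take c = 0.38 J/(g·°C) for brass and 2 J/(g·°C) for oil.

Net heat exchanged in the isolated system is zero:
575*0.38*(T − 206) + 555*2*(T − 25.7) = 0
(218.5 + 1110) T = 218.5*206 + 1110*25.7
T ≈ 55.35 °C

T_f ≈ 55.4 °C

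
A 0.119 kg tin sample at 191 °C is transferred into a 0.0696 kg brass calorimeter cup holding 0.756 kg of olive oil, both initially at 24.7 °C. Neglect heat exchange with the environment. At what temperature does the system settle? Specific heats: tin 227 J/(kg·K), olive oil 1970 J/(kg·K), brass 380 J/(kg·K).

T_f ≈ 27.6 °C

Heat gained plus heat lost sum to zero:
0.119*227*(T − 191) + 0.756*1970*(T − 24.7) + 0.0696*380*(T − 24.7) = 0
27.01(T − 191) + 1489.3(T − 24.7) + 26.45(T − 24.7) = 0
1542.8 T = 42599
T = 42599/1542.8 ≈ 27.61 °C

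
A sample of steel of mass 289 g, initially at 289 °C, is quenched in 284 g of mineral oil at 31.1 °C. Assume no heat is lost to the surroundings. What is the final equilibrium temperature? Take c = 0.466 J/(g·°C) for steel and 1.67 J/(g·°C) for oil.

T_f ≈ 88.1 °C

Energy conservation, ΣQ = 0:
289*0.466*(T − 289) + 284*1.67*(T − 31.1) = 0
134.67(T − 289) + 474.28(T − 31.1) = 0
608.95 T = 53671
T ≈ 88.14 °C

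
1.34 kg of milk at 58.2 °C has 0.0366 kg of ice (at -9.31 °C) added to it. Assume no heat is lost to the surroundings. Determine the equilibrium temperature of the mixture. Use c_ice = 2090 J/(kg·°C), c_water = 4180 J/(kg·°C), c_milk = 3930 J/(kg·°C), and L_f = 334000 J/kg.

Heat gained plus heat lost sum to zero:
warm ice to 0 °C: 0.0366×2090×(0 − (-9.31)) = 712.16; melt ice: 0.0366×334000 = 12224; warm the meltwater: 152.99 T; milk: 5266.2(T − 58.2)
5419.2 T = 306493 − 12937 = 293556
T ≈ 54.17 °C (positive, so assuming full melt was valid).

T_f ≈ 54.2 °C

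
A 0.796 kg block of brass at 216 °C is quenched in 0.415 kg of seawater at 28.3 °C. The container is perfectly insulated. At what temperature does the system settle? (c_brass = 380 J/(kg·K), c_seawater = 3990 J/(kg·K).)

Energy conservation, ΣQ = 0:
0.796×380×(T − 216) + 0.415×3990×(T − 28.3) = 0
302.48(T − 216) + 1655.8(T − 28.3) = 0
1958.3 T = 112196
T ≈ 57.29 °C

T_f ≈ 57.3 °C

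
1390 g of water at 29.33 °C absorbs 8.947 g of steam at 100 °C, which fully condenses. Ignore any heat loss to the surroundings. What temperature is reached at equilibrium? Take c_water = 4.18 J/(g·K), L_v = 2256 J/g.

T_f ≈ 33.2 °C

Heat gained plus heat lost sum to zero:
steam→water at 100 °C releases m L_v = 8.947×2256 = 20184; condensate cools 100→T: 8.947×4.18×(T − 100) = 37.4(T − 100); water warms: 1390×4.18×(T − 29.33) = 5810.2(T − 29.33)
5847.6 T = 20184 + 3739.8 + 170413 = 194337
T ≈ 33.23 °C (< 100 °C, so full condensation is consistent).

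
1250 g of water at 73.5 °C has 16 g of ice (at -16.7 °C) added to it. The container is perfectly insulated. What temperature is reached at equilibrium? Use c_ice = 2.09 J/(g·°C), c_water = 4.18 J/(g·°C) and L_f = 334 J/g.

T_f ≈ 71.5 °C

Heat gained plus heat lost sum to zero:
warm ice to 0 °C: 16·2.09·(0 − (-16.7)) = 558.45; latent heat to melt: 16·334 = 5344; warm the meltwater: 66.88 T; water cools: 1250·4.18·(T − 73.5) = 5225(T − 73.5)
5291.9 T = 384038 − 5902.4 = 378135
T ≈ 71.46 °C (positive, so assuming full melt was valid).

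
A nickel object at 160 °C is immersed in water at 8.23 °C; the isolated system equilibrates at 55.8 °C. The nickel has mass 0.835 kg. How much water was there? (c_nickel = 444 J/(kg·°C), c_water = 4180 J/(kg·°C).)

m ≈ 0.194 kg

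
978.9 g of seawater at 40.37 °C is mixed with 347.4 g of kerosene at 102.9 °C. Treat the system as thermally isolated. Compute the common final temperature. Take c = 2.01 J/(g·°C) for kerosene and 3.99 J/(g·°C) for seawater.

Heat gained plus heat lost sum to zero:
347.4*2.01*(T − 102.9) + 978.9*3.99*(T − 40.37) = 0
698.27(T − 102.9) + 3905.8(T − 40.37) = 0
(698.27 + 3905.8) T = 698.27*102.9 + 3905.8*40.37
T = 229530 / 4604.1 = 49.9 °C

T_f ≈ 49.9 °C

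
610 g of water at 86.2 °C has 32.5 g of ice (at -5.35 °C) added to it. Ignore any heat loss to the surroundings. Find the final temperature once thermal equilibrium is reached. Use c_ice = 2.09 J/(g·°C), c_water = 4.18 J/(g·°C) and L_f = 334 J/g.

T_f ≈ 77.7 °C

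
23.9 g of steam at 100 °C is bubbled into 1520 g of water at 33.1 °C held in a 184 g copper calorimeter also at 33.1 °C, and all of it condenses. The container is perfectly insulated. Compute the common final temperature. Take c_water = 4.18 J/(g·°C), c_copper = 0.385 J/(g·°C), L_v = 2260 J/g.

Energy conservation, ΣQ = 0:
latent heat released on condensation: 23.9×2260 = 54014
  condensate cools 100→T: 23.9×4.18×(T − 100) = 99.9(T − 100)
  water warms: 1520×4.18×(T − 33.1) = 6353.6(T − 33.1)
  cup: 70.84(T − 33.1)
6524.3 T = 54014 + 9990.2 + 212649 = 276653
T ≈ 42.40 °C, under the boiling point, so the assumption holds.

T_f ≈ 42.4 °C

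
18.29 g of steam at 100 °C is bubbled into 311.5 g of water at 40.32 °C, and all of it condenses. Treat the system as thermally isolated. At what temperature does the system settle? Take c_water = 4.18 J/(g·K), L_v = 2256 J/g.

T_f ≈ 73.6 °C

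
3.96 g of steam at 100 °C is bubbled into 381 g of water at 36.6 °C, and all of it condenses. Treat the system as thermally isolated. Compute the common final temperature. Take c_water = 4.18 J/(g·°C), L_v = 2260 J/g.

Setting the total heat transfer to zero:
steam→water at 100 °C releases m L_v = 3.96×2260 = 8949.6; condensed water 100 °C→T: 16.55(T − 100); original water: 1592.6(T − 36.6)
1609.1 T = 8949.6 + 1655.3 + 58288 = 68893
T ≈ 42.81 °C (< 100 °C, so full condensation is consistent).

T_f ≈ 42.8 °C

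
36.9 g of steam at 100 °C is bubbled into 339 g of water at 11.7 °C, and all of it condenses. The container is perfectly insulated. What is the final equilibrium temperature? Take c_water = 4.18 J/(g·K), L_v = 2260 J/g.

T_f ≈ 73.4 °C

Net heat exchanged in the isolated system is zero:
latent heat released on condensation: 36.9·2260 = 83394; condensate cools 100→T: 36.9·4.18·(T − 100) = 154.24(T − 100); original water: 1417(T − 11.7)
1571.3 T = 83394 + 15424 + 16579 = 115397
T ≈ 73.44 °C — below 100 °C, confirming all the steam condensed.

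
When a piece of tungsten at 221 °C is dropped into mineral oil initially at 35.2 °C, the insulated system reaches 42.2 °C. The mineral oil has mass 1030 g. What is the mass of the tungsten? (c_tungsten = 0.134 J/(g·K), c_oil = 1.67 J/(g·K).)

Heat lost by the tungsten = heat gained by the oil:
m×0.134×(221 − 42.2) = 1030×1.67×(42.2 − 35.2)
23.96 m = 12041  ⇒  m ≈ 502.6 g

m ≈ 503 g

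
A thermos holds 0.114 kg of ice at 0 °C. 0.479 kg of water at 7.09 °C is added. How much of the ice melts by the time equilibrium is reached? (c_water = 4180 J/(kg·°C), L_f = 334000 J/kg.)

m_melted ≈ 0.0425 kg

Cooling the water to 0 °C releases 0.479·4180·7.09 = 14196 J.
To melt every bit of ice: 0.114·334000 = 38076 J.
Since 14196 < 38076 J, not all the ice melts; equilibrium is at 0 °C.
m_melt = 14196 / L_f = 0.0425 kg.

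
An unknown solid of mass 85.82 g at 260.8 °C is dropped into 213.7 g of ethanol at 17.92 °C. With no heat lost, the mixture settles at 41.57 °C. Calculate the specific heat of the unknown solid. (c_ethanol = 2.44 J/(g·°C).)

m_s c (T_s − T_f) = m_ethanol c_ethanol (T_f − T_0):
85.82·c·(260.8 − 41.57) = 213.7·2.44·(41.57 − 17.92)
18814 c = 12332  ⇒  c ≈ 0.6554 J/(g·°C)

c ≈ 0.655 J/(g·°C)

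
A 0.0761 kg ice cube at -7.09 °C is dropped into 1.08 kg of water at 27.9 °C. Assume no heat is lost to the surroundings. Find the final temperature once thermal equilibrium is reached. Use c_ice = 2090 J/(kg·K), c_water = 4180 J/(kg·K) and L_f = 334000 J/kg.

T_f ≈ 20.6 °C

Taking heat into each body as positive, Σ m c ΔT = 0:
warm ice to 0 °C: 0.0761·2090·(0 − (-7.09)) = 1127.7; latent heat to melt: 0.0761·334000 = 25417; warm the meltwater: 318.1 T; water cools: 1.08·4180·(T − 27.9) = 4514.4(T − 27.9)
4832.5 T = 125952 − 26545 = 99407
T ≈ 20.57 °C (positive, so assuming full melt was valid).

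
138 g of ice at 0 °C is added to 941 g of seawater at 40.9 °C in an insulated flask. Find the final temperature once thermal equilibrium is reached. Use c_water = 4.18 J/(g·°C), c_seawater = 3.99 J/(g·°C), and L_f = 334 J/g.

T_f ≈ 24.8 °C

Energy conservation, ΣQ = 0:
fusion: m_ice L_f = 138·334 = 46092
  meltwater 0→T: 138·4.18·T = 576.84 T
  seawater cools: 941·3.99·(T − 40.9) = 3754.6(T − 40.9)
4331.4 T = 153563 − 46092 = 107471
T ≈ 24.81 °C (positive, so assuming full melt was valid).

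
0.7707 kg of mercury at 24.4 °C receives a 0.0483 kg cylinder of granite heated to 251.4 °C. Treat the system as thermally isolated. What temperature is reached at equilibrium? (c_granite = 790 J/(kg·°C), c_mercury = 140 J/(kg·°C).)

Net heat exchanged in the isolated system is zero:
0.0483·790·(T − 251.4) + 0.7707·140·(T − 24.4) = 0
38.16(T − 251.4) + 107.9(T − 24.4) = 0
146.06 T = 12225
T = 12225/146.06 ≈ 83.70 °C

T_f ≈ 83.7 °C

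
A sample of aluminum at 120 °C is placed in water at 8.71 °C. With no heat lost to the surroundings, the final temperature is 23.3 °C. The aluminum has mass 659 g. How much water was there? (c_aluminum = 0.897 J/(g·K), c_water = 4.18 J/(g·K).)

m ≈ 937 g

|Q_aluminum| = |Q_water|:
659×0.897×(120 − 23.3) = m×4.18×(23.3 − 8.71)
60.99 m = 57162  ⇒  m ≈ 937.3 g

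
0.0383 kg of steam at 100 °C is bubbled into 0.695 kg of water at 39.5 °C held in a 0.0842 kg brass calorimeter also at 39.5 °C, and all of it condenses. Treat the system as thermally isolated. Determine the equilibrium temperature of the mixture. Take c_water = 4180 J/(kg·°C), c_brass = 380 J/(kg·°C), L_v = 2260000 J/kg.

T_f ≈ 70.6 °C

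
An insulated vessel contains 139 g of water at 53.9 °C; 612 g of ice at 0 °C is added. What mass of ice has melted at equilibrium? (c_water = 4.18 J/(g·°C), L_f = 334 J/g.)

m_melted ≈ 93.8 g

Cooling the water to 0 °C releases 139·4.18·53.9 = 31317 J.
Melting all 612 g of ice would need 612·334 = 204408 J.
Since 31317 < 204408 J, not all the ice melts; equilibrium is at 0 °C.
Mass melted = 31317/334 ≈ 93.76 g.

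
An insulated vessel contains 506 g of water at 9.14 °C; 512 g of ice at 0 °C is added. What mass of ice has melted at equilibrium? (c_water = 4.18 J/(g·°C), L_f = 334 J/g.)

m_melted ≈ 57.9 g

Heat available from the water dropping to 0 °C: 506·4.18·9.14 = 19332 J.
Melting all 512 g of ice would need 512·334 = 171008 J.
That's not enough to melt it all — equilibrium is at 0 °C with ice remaining.
m_melt = 19332 / L_f = 57.88 g.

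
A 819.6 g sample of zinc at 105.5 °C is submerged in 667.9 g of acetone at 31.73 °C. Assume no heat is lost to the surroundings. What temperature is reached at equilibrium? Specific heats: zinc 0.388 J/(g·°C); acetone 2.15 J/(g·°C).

Heat gained plus heat lost sum to zero:
819.6×0.388×(T − 105.5) + 667.9×2.15×(T − 31.73) = 0
318(T − 105.5) + 1436(T − 31.73) = 0
(318 + 1436) T = 318×105.5 + 1436×31.73
T ≈ 45.10 °C

T_f ≈ 45.1 °C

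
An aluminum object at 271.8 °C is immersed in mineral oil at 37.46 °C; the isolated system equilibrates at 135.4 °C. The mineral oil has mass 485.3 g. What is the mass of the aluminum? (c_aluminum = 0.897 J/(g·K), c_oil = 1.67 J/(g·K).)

m ≈ 649 g

Heat gained plus heat lost sum to zero:
m×0.897×(135.4 − 271.8) + 485.3×1.67×(135.4 − 37.46) = 0
-122.35 m = -79376
m = -79376/-122.35 ≈ 648.8 g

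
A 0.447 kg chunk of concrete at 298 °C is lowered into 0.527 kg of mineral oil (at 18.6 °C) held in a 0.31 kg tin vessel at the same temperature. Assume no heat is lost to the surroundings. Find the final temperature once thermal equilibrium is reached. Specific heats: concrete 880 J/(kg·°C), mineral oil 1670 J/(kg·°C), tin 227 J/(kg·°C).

T_f ≈ 100.4 °C

With ΣQ=0 the equilibrium temperature is the m·c-weighted mean:
T_f = (393.36·298 + 880.09·18.6 + 70.37·18.6) / (393.36 + 880.09 + 70.37)
    = 134900 / 1343.8 ≈ 100.39 °C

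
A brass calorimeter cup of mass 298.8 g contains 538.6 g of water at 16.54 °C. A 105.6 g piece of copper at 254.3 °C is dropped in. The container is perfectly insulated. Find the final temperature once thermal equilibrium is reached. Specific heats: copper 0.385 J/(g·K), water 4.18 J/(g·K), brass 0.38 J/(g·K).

With ΣQ=0 the equilibrium temperature is the m·c-weighted mean:
T_f = (40.66·254.3 + 2251.3·16.54 + 113.54·16.54) / (40.66 + 2251.3 + 113.54)
    = 49454 / 2405.5 ≈ 20.56 °C

T_f ≈ 20.6 °C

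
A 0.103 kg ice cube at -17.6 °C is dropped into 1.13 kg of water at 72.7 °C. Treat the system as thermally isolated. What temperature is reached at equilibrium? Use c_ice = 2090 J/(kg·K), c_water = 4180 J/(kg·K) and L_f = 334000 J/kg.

T_f ≈ 59.2 °C

Energy conservation, ΣQ = 0:
ice -17.6→0 °C: 0.103·2090·17.6 = 3788.8; fusion: m_ice L_f = 0.103·334000 = 34402; warm the meltwater: 430.54 T; water: 4723.4(T − 72.7)
5153.9 T = 343391 − 38191 = 305200
T ≈ 59.22 °C. Since T > 0 °C, the all-ice-melts assumption holds.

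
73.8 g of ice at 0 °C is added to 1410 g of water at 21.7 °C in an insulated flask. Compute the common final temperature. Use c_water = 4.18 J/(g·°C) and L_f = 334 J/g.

T_f ≈ 16.6 °C

Conservation of energy gives ΣQ = 0:
fusion: m_ice L_f = 73.8·334 = 24649; meltwater 0→T: 73.8·4.18·T = 308.48 T; water cools: 1410·4.18·(T − 21.7) = 5893.8(T − 21.7)
6202.3 T = 127895 − 24649 = 103246
T ≈ 16.65 °C — above 0 °C, consistent with complete melting.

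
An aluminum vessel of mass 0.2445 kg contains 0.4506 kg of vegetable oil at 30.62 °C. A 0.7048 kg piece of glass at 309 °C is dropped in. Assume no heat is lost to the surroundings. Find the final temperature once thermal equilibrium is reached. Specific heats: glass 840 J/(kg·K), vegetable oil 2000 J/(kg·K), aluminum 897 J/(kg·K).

T_f ≈ 126.9 °C

Setting the total heat transfer to zero:
0.7048·840·(T − 309) + 0.4506·2000·(T − 30.62) + 0.2445·897·(T − 30.62) = 0
1712.5 T = 217248
T = 217248/1712.5 ≈ 126.86 °C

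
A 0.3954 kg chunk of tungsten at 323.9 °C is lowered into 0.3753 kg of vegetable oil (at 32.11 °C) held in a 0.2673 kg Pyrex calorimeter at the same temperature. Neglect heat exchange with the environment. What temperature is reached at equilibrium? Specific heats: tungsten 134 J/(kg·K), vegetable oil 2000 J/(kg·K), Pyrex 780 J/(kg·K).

T_f ≈ 47.4 °C

Conservation of energy gives ΣQ = 0:
0.3954·134·(T − 323.9) + 0.3753·2000·(T − 32.11) + 0.2673·780·(T − 32.11) = 0
52.98(T − 323.9) + 750.6(T − 32.11) + 208.49(T − 32.11) = 0
1012.1 T = 47958
T ≈ 47.39 °C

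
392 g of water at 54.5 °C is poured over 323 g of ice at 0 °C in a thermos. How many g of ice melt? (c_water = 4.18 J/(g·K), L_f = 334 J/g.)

Heat available from the water dropping to 0 °C: 392×4.18×54.5 = 89302 J.
Melting all 323 g of ice would need 323×334 = 107882 J.
Since 89302 < 107882 J, not all the ice melts; equilibrium is at 0 °C.
Mass melted = 89302/334 ≈ 267.4 g.

m_melted ≈ 267 g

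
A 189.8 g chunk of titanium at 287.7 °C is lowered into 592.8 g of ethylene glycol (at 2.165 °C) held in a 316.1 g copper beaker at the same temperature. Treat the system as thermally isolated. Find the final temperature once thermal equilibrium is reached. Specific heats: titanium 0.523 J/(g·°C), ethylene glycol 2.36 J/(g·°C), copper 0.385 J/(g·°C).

Let T be the final temperature. ΣQ_i = 0:
189.8×0.523×(T − 287.7) + 592.8×2.36×(T − 2.165) + 316.1×0.385×(T − 2.165) = 0
(99.27 + 1399 + 121.7) T = 99.27×287.7 + 1399×2.165 + 121.7×2.165
T = 31851 / 1620 = 19.7 °C

T_f ≈ 19.7 °C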